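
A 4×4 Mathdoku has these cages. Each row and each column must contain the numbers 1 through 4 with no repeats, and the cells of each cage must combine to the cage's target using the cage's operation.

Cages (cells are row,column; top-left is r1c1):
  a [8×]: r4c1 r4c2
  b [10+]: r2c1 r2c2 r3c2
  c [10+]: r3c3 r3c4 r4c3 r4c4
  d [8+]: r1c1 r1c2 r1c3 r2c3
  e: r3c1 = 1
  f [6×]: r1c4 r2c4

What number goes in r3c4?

4

E is a freebie, leaving r3c1 = 1.
The only place for 1 in row 2 is r2c3.
Cage d has sum 8, so r1c2 = 1.
In row 1, 3 can only go at r1c4, so r1c4 = 3.
Column 4 now contains 3, which forces r2c4 = 2.
Column 4 already has 2, which forces r3c4 = 4.
The 4 cells of cage c must have sum 10, leaving r4c4 = 1.
The 3 cells of cage b must have sum 10; hence r2c1 = 3.
Row 2 already has 2, so r2c2 = 4.
4 is placed in row 3, leaving r3c2 = 3.
Row 3 now contains 3, which forces r3c3 = 2.
Column 2 already has 4, leaving r4c2 = 2.
2 is placed in column 3; hence r4c3 = 3.
Cage d needs sum 8, so r1c1 = 2.
2 is placed in column 3, leaving r1c3 = 4.
Row 4 now contains 2, so r4c1 = 4.
The full grid is 2 1 4 3 / 3 4 1 2 / 1 3 2 4 / 4 2 3 1.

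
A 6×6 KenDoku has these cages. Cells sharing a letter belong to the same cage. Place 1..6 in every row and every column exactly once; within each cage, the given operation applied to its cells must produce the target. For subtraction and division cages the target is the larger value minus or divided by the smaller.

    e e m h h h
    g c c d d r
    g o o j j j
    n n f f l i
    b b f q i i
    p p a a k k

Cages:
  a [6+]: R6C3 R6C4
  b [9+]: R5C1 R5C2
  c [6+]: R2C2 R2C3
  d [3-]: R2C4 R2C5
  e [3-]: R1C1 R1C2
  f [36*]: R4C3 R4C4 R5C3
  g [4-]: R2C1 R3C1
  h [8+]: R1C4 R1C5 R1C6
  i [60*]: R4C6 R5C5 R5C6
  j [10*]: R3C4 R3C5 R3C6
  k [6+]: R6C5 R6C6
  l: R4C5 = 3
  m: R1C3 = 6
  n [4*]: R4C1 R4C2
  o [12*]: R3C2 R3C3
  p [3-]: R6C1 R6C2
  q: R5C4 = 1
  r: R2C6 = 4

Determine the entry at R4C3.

Cage m is given, which forces R1C3 = 6.
Cage r is given, leaving R2C6 = 4.
Cage l is a single given cell, so R4C5 = 3.
Cage q is given, which forces R5C4 = 1.
The 3 cells of cage f must have product 36, which forces R4C3 = 2.
Cage f needs product 36; hence R4C4 = 6.
Row 4 already has 6, which forces R4C6 = 5.
The 3 cells of cage f must have product 36, which forces R5C3 = 3.
The two cells of cage o must have product 12, so R3C2 = 3.
Column 3 now contains 3, leaving R3C3 = 4.
Column 3 now contains 4, which forces R6C3 = 1.
1 is placed in row 6, so R6C6 = 2.
The two cells of cage c must have sum 6, leaving R2C2 = 1.
1 is placed in column 3, leaving R2C3 = 5.
Column 6 already has 2, which forces R3C6 = 1.
Column 2 now contains 1, which forces R4C2 = 4.
Column 2 now contains 4, so R5C2 = 5.
Cage i has product 60, which forces R5C5 = 2.
Column 6 already has 2, leaving R5C6 = 6.
The two cells of cage p must have difference 3, which forces R6C1 = 3.
Cage p's pair has difference 3; hence R6C2 = 6.
2 is placed in row 6, which forces R6C4 = 5.
Cage k needs two cells with sum 6, which forces R6C5 = 4.
Cage e needs two cells with difference 3, leaving R1C1 = 5.
5 is placed in column 2, leaving R1C2 = 2.
The 3 cells of cage h must have sum 8; hence R1C4 = 4.
Cage h has sum 8, so R1C5 = 1.
Column 6 already has 1, so R1C6 = 3.
Cage d's pair has difference 3, which forces R2C4 = 3.
2 is placed in column 5, which forces R2C5 = 6.
Column 4 already has 5, which forces R3C4 = 2.
2 is placed in column 5, which forces R3C5 = 5.
Row 4 already has 4, which forces R4C1 = 1.
Row 5 already has 5, leaving R5C1 = 4.
Row 2 now contains 6; hence R2C1 = 2.
Row 3 now contains 2; hence R3C1 = 6.
Completed grid: 5 2 6 4 1 3 / 2 1 5 3 6 4 / 6 3 4 2 5 1 / 1 4 2 6 3 5 / 4 5 3 1 2 6 / 3 6 1 5 4 2.

2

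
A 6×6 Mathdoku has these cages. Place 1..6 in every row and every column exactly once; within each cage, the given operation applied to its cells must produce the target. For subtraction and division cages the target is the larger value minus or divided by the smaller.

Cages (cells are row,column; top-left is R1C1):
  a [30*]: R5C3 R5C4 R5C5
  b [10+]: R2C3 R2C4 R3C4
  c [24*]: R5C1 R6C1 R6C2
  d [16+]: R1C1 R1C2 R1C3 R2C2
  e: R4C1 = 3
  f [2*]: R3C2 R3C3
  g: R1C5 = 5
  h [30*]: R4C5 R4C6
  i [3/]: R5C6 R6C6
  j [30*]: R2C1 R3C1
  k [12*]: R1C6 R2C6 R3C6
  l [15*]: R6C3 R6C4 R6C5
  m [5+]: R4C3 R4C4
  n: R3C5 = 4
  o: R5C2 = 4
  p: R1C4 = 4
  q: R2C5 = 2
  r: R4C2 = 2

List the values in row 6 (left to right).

P is a freebie, so R1C4 = 4.
G is a freebie, so R1C5 = 5.
Q is a freebie, so R2C5 = 2.
Cage n is given, which forces R3C5 = 4.
Cage e is a single given cell, leaving R4C1 = 3.
R is a freebie; hence R4C2 = 2.
Row 4 already has 2, so R4C4 = 1.
Column 5 now contains 5; hence R4C5 = 6.
Row 4 already has 6, so R4C6 = 5.
Cage o is a single given cell, which forces R5C2 = 4.
Column 2 now contains 2, so R3C2 = 1.
Cage f needs two cells with product 2, so R3C3 = 2.
1 is placed in row 4, leaving R4C3 = 4.
Cage c has product 24, so R6C1 = 4.
Cage b has sum 10, which forces R2C3 = 1.
Row 2 now contains 1; hence R2C6 = 4.
Cage k has product 12, so R1C6 = 1.
Cage k has product 12, leaving R3C6 = 3.
Cage l has product 15; hence R6C5 = 1.
1 is placed in row 1; hence R1C1 = 2.
The 4 cells of cage d must have sum 16, which forces R2C2 = 5.
Cage b needs sum 10, leaving R2C4 = 3.
Row 3 now contains 3, leaving R3C4 = 6.
2 is placed in column 1; hence R5C1 = 1.
Cage a needs product 30, which forces R5C3 = 5.
The 3 cells of cage a must have product 30, which forces R5C4 = 2.
Column 5 now contains 1, leaving R5C5 = 3.
Row 5 already has 2, which forces R5C6 = 6.
Column 3 now contains 5; hence R6C3 = 3.
Column 4 already has 3, which forces R6C4 = 5.
6 is placed in column 6, leaving R6C6 = 2.
Cage d has sum 16; hence R1C2 = 3.
3 is placed in column 3, leaving R1C3 = 6.
Row 2 now contains 5; hence R2C1 = 6.
Row 3 already has 6, which forces R3C1 = 5.
Row 6 now contains 3, so R6C2 = 6.
Filled in: 2 3 6 4 5 1 / 6 5 1 3 2 4 / 5 1 2 6 4 3 / 3 2 4 1 6 5 / 1 4 5 2 3 6 / 4 6 3 5 1 2.

4 6 3 5 1 2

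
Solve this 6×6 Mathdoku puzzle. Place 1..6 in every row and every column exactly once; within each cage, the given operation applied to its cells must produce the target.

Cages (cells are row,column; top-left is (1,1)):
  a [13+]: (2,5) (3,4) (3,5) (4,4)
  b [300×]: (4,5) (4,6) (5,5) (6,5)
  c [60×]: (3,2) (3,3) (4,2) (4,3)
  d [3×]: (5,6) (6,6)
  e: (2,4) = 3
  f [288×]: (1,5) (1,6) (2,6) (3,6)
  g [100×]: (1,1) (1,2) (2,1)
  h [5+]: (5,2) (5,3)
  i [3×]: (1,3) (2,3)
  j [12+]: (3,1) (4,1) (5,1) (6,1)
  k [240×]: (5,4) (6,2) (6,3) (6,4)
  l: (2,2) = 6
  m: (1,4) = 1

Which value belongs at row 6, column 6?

The 3 cells of cage g must have product 100, which forces (1,1) = 4.
The 3 cells of cage g must have product 100; hence (1,2) = 5.
M is a freebie, leaving (1,4) = 1.
Row 1 already has 4, which forces (1,5) = 6.
The 3 cells of cage g must have product 100, so (2,1) = 5.
Cage l is a single given cell, so (2,2) = 6.
E is a freebie; hence (2,4) = 3.
Cage b has product 300, so (4,6) = 5.
1 is placed in row 1, so (1,3) = 3.
The 4 cells of cage f must have product 288, which forces (1,6) = 2.
Row 2 now contains 3, which forces (2,3) = 1.
The 4 cells of cage f must have product 288, so (2,6) = 4.
The 4 cells of cage c must have product 60; hence (3,3) = 5.
Cage f needs product 288, leaving (3,6) = 6.
Row 2 now contains 4, leaving (2,5) = 2.
The 4 cells of cage a must have sum 13, leaving (4,4) = 6.
The only place for 4 in row 3 is (3,4).
Cage a needs sum 13, so (3,5) = 1.
Cage k has product 240, so (6,2) = 4.
Cage k needs product 240, which forces (6,3) = 6.
The 4 cells of cage j must have sum 12, so (5,1) = 6.
In column 2, 2 can only go at (3,2), so (3,2) = 2.
2 is placed in row 3, so (3,1) = 3.
The 4 cells of cage c must have product 60, which forces (4,2) = 3.
Cage c needs product 60, which forces (4,3) = 2.
3 is placed in row 4; hence (4,5) = 4.
Column 2 already has 3, leaving (5,2) = 1.
2 is placed in column 3, which forces (5,3) = 4.
Row 5 now contains 1, leaving (5,6) = 3.
3 is placed in column 6; hence (6,6) = 1.
Row 4 now contains 2, leaving (4,1) = 1.
Row 5 already has 3; hence (5,5) = 5.
Row 6 already has 1; hence (6,1) = 2.
2 is placed in row 6; hence (6,4) = 5.
The 4 cells of cage b must have product 300, which forces (6,5) = 3.
Row 5 already has 5; hence (5,4) = 2.
The full grid is 4 5 3 1 6 2 / 5 6 1 3 2 4 / 3 2 5 4 1 6 / 1 3 2 6 4 5 / 6 1 4 2 5 3 / 2 4 6 5 3 1.

1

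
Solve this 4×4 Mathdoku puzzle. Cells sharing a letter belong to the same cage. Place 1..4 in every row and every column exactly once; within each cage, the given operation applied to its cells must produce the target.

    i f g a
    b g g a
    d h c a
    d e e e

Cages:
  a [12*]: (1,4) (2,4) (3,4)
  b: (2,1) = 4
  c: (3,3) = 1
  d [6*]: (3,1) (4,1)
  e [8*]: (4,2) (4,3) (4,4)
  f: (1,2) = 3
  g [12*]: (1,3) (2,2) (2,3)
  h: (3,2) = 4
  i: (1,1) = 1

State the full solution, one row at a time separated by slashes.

Cage i is given, which forces (1,1) = 1.
Cage f is given, leaving (1,2) = 3.
3 is placed in row 1, leaving (1,4) = 4.
Cage b is a single given cell, so (2,1) = 4.
Cage h is a single given cell, so (3,2) = 4.
C is a freebie; hence (3,3) = 1.
Row 3 now contains 1, leaving (3,4) = 3.
Row 1 now contains 4, so (1,3) = 2.
Cage g has product 12, leaving (2,2) = 2.
Column 3 now contains 1, which forces (2,3) = 3.
Column 4 already has 3, leaving (2,4) = 1.
Row 3 now contains 3; hence (3,1) = 2.
Cage d needs two cells with product 6; hence (4,1) = 3.
2 is placed in column 2; hence (4,2) = 1.
Cage e needs product 8, so (4,3) = 4.
Column 4 now contains 1, leaving (4,4) = 2.

1 3 2 4 / 4 2 3 1 / 2 4 1 3 / 3 1 4 2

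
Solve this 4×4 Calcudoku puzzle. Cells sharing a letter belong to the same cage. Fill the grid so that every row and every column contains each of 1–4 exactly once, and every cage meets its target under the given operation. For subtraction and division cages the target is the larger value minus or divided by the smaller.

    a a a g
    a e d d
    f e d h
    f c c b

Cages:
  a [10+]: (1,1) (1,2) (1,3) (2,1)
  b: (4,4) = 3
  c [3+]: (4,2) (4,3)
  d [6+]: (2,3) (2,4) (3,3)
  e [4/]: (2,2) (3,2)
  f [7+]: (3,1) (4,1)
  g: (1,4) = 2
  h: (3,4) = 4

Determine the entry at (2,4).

Cage g is a single given cell, so (1,4) = 2.
Cage h is given, which forces (3,4) = 4.
B is a freebie, which forces (4,4) = 3.
Cage a has sum 10, so (2,1) = 2.
Cage e's pair has quotient 4; hence (2,2) = 4.
4 is placed in row 2, leaving (2,3) = 3.
3 is placed in column 4; hence (2,4) = 1.
Row 3 already has 4, leaving (3,1) = 3.
Row 3 already has 4, which forces (3,2) = 1.
1 is placed in row 3, so (3,3) = 2.
3 is placed in row 4; hence (4,1) = 4.
1 is placed in column 2, leaving (4,2) = 2.
Column 3 now contains 2, so (4,3) = 1.
4 is placed in column 1, which forces (1,1) = 1.
1 is placed in column 2; hence (1,2) = 3.
1 is placed in column 3, which forces (1,3) = 4.
Completed grid: 1 3 4 2 / 2 4 3 1 / 3 1 2 4 / 4 2 1 3.

1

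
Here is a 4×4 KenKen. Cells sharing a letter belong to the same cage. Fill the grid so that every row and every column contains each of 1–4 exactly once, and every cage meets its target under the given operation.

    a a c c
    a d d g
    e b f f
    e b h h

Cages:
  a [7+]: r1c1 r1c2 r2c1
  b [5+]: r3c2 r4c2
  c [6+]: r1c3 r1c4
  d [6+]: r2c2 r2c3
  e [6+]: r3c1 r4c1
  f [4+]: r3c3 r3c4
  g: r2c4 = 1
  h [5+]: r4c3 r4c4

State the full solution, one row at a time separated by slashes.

Cage g is a single given cell, leaving r2c4 = 1.
Column 4 now contains 1, which forces r3c4 = 3.
Row 3 now contains 3, so r3c3 = 1.
1 is placed in column 3, which forces r4c3 = 3.
The two cells of cage b must have sum 5, leaving r3c2 = 4.
Cage b needs two cells with sum 5, which forces r4c2 = 1.
Cage h needs two cells with sum 5, leaving r4c4 = 2.
The two cells of cage c must have sum 6, leaving r1c3 = 2.
Column 4 already has 2, leaving r1c4 = 4.
Column 2 now contains 4, so r2c2 = 2.
Cage d needs two cells with sum 6, so r2c3 = 4.
Row 3 now contains 4, leaving r3c1 = 2.
Row 4 now contains 2; hence r4c1 = 4.
Cage a needs sum 7, leaving r1c1 = 1.
Row 1 now contains 2, so r1c2 = 3.
4 is placed in row 2; hence r2c1 = 3.

1 3 2 4 / 3 2 4 1 / 2 4 1 3 / 4 1 3 2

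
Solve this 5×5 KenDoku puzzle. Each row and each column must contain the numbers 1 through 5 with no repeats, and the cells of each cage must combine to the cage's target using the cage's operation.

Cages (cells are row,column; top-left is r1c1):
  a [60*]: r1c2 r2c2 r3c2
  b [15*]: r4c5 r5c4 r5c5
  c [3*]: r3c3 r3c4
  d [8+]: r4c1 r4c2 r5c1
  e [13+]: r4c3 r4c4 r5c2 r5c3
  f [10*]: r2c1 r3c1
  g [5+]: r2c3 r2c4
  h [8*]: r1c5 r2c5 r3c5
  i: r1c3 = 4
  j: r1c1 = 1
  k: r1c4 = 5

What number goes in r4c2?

J is a freebie, leaving r1c1 = 1.
Cage i is given, which forces r1c3 = 4.
K is a freebie, leaving r1c4 = 5.
Row 1 already has 4, leaving r1c5 = 2.
Row 1 now contains 5; hence r1c2 = 3.
Row 3 needs a 2, and only r3c1 is open for it.
2 is placed in column 1, so r2c1 = 5.
Row 2 now contains 5; hence r2c2 = 4.
Row 2 now contains 4; hence r2c5 = 1.
Column 2 now contains 4, leaving r3c2 = 5.
Column 5 now contains 1, leaving r3c5 = 4.
Cage d has sum 8, so r4c2 = 1.
Column 2 already has 1; hence r5c2 = 2.
Cage b needs product 15, so r5c4 = 1.
Cage c needs two cells with product 3, so r3c3 = 1.
1 is placed in column 4; hence r3c4 = 3.
3 is placed in column 4, which forces r4c4 = 4.
Cage g's pair has sum 5; hence r2c3 = 3.
3 is placed in column 4, so r2c4 = 2.
Row 4 now contains 4, so r4c1 = 3.
Cage e needs sum 13, which forces r4c3 = 2.
3 is placed in row 4; hence r4c5 = 5.
Cage d needs sum 8, leaving r5c1 = 4.
Cage e needs sum 13, so r5c3 = 5.
Column 5 already has 5, which forces r5c5 = 3.
Filled in: 1 3 4 5 2 / 5 4 3 2 1 / 2 5 1 3 4 / 3 1 2 4 5 / 4 2 5 1 3.

1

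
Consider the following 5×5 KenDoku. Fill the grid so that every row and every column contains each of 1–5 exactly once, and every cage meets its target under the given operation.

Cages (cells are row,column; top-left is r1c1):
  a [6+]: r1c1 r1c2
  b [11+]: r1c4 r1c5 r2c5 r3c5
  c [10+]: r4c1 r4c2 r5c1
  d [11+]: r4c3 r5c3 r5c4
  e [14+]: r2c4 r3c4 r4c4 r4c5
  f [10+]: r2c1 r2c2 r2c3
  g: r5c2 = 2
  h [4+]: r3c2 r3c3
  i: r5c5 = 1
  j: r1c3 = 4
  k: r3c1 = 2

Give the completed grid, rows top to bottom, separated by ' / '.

Cage j is given, leaving r1c3 = 4.
Cage k is given; hence r3c1 = 2.
Cage g is given, leaving r5c2 = 2.
Cage i is a single given cell, so r5c5 = 1.
The 3 cells of cage d must have sum 11, so r5c3 = 5.
In row 1, 3 can only go at r1c5, so r1c5 = 3.
The 4 cells of cage b must have sum 11, leaving r2c5 = 2.
Row 2 already has 2, so r2c3 = 1.
Column 3 now contains 1; hence r3c3 = 3.
3 is placed in column 3, which forces r4c3 = 2.
Row 3 now contains 3, leaving r3c2 = 1.
Cage d needs sum 11, which forces r5c4 = 4.
Cage a needs two cells with sum 6; hence r1c1 = 1.
1 is placed in column 2; hence r1c2 = 5.
Row 1 already has 1, so r1c4 = 2.
5 is placed in column 2, leaving r2c2 = 4.
Cage e needs sum 14, which forces r2c4 = 3.
4 is placed in column 4, so r3c4 = 5.
Row 3 already has 5, leaving r3c5 = 4.
The 3 cells of cage c must have sum 10, so r4c1 = 4.
Cage c needs sum 10, which forces r4c2 = 3.
Cage e has sum 14; hence r4c4 = 1.
Cage e needs sum 14; hence r4c5 = 5.
Row 5 already has 4; hence r5c1 = 3.
Row 2 already has 4, so r2c1 = 5.

1 5 4 2 3 / 5 4 1 3 2 / 2 1 3 5 4 / 4 3 2 1 5 / 3 2 5 4 1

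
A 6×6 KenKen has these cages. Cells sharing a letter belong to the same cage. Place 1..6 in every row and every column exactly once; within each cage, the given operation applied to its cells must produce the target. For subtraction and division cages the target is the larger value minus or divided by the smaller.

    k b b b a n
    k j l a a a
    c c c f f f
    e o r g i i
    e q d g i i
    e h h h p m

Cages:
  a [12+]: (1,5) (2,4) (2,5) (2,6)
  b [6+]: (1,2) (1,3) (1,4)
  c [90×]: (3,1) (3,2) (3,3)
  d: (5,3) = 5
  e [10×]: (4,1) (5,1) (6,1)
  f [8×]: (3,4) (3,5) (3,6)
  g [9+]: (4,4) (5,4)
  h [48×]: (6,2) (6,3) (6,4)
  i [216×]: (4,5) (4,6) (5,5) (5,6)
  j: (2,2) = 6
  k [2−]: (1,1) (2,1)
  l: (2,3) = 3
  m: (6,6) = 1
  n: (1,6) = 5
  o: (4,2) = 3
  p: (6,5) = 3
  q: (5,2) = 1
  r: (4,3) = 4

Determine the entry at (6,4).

Cage n is a single given cell, so (1,6) = 5.
Cage j is given, so (2,2) = 6.
Cage l is a single given cell, leaving (2,3) = 3.
Cage o is a single given cell, which forces (4,2) = 3.
R is a freebie, so (4,3) = 4.
Cage q is given, so (5,2) = 1.
Cage d is given, leaving (5,3) = 5.
Cage p is given, so (6,5) = 3.
M is a freebie; hence (6,6) = 1.
Column 2 already has 1; hence (1,2) = 2.
The 3 cells of cage b must have sum 6, which forces (1,3) = 1.
Cage b has sum 6; hence (1,4) = 3.
1 is placed in row 1, so (1,5) = 4.
Cage c has product 90, which forces (3,1) = 3.
Column 2 now contains 3, which forces (3,2) = 5.
Column 3 now contains 5; hence (3,3) = 6.
Cage e needs product 10, which forces (4,1) = 1.
The 4 cells of cage i must have product 216, so (4,5) = 2.
The 4 cells of cage i must have product 216, leaving (4,6) = 6.
Row 5 already has 5, which forces (5,1) = 2.
Column 4 now contains 3, so (5,4) = 4.
Cage i has product 216; hence (5,5) = 6.
Cage i has product 216; hence (5,6) = 3.
Cage e has product 10, leaving (6,1) = 5.
Column 2 already has 2, so (6,2) = 4.
6 is placed in column 3, so (6,3) = 2.
2 is placed in row 6; hence (6,4) = 6.
Row 1 now contains 4, leaving (1,1) = 6.
Column 1 now contains 5, so (2,1) = 4.
Cage a has sum 12; hence (2,6) = 2.
Cage f needs product 8; hence (3,4) = 2.
2 is placed in column 5, which forces (3,5) = 1.
Cage f needs product 8, so (3,6) = 4.
Row 4 now contains 6, so (4,4) = 5.
5 is placed in column 4; hence (2,4) = 1.
1 is placed in column 5; hence (2,5) = 5.
Filled in: 6 2 1 3 4 5 / 4 6 3 1 5 2 / 3 5 6 2 1 4 / 1 3 4 5 2 6 / 2 1 5 4 6 3 / 5 4 2 6 3 1.

6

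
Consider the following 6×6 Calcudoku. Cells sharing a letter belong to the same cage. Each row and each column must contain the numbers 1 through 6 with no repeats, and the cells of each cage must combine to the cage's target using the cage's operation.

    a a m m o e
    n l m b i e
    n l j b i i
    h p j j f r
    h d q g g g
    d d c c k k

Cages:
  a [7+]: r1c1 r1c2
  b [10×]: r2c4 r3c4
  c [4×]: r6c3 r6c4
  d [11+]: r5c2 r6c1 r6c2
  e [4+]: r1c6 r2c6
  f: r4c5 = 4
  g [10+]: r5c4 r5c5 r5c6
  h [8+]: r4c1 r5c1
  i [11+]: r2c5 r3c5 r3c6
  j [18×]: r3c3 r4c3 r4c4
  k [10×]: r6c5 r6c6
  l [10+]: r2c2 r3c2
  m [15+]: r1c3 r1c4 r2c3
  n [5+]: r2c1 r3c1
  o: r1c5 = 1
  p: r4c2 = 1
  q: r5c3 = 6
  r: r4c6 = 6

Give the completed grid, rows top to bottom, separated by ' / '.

2 5 4 6 1 3 / 4 6 5 2 3 1 / 1 4 3 5 6 2 / 5 1 2 3 4 6 / 3 2 6 1 5 4 / 6 3 1 4 2 5

Cage o is given; hence r1c5 = 1.
Row 1 now contains 1; hence r1c6 = 3.
Column 6 now contains 3, which forces r2c6 = 1.
Cage p is a single given cell, leaving r4c2 = 1.
Cage f is a single given cell; hence r4c5 = 4.
Cage r is a single given cell, which forces r4c6 = 6.
Cage q is given; hence r5c3 = 6.
Cage m needs sum 15, which forces r1c4 = 6.
Cage j has product 18, which forces r3c3 = 3.
Cage j needs product 18, so r4c3 = 2.
Row 4 now contains 6, so r4c4 = 3.
Row 4 now contains 3, leaving r4c1 = 5.
Cage h needs two cells with sum 8; hence r5c1 = 3.
Row 5 already has 3; hence r5c5 = 5.
Column 5 already has 5; hence r6c5 = 2.
Row 6 now contains 2, so r6c6 = 5.
5 is placed in column 1, which forces r1c1 = 2.
The two cells of cage a must have sum 7; hence r1c2 = 5.
Row 1 already has 5; hence r1c3 = 4.
Column 1 already has 3, so r2c1 = 4.
Row 2 now contains 4, leaving r2c2 = 6.
4 is placed in column 3, which forces r2c3 = 5.
Row 2 now contains 5, leaving r2c4 = 2.
2 is placed in column 5, so r2c5 = 3.
The two cells of cage n must have sum 5, which forces r3c1 = 1.
Column 2 now contains 6, so r3c2 = 4.
Column 4 now contains 2, leaving r3c4 = 5.
2 is placed in column 5, so r3c5 = 6.
The 3 cells of cage i must have sum 11; hence r3c6 = 2.
Column 2 now contains 4, which forces r5c2 = 2.
Cage g needs sum 10; hence r5c4 = 1.
Cage g has sum 10, leaving r5c6 = 4.
Column 1 already has 1; hence r6c1 = 6.
Column 2 now contains 6, which forces r6c2 = 3.
4 is placed in column 3, leaving r6c3 = 1.
Column 4 now contains 1; hence r6c4 = 4.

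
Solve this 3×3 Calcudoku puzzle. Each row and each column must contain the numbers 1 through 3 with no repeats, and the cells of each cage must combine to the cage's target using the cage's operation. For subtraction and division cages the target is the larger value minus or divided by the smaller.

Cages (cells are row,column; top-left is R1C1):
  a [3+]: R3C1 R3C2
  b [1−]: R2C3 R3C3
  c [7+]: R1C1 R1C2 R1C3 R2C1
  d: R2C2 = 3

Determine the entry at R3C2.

Cage c needs sum 7, which forces R2C1 = 1.
Cage d is a single given cell, which forces R2C2 = 3.
Row 2 already has 3, which forces R2C3 = 2.
Column 1 already has 1, so R3C1 = 2.
2 is placed in row 3; hence R3C2 = 1.
1 is placed in row 3; hence R3C3 = 3.
Column 1 already has 2; hence R1C1 = 3.
Column 2 now contains 1, leaving R1C2 = 2.
3 is placed in column 3, which forces R1C3 = 1.
Filled in: 3 2 1 / 1 3 2 / 2 1 3.

1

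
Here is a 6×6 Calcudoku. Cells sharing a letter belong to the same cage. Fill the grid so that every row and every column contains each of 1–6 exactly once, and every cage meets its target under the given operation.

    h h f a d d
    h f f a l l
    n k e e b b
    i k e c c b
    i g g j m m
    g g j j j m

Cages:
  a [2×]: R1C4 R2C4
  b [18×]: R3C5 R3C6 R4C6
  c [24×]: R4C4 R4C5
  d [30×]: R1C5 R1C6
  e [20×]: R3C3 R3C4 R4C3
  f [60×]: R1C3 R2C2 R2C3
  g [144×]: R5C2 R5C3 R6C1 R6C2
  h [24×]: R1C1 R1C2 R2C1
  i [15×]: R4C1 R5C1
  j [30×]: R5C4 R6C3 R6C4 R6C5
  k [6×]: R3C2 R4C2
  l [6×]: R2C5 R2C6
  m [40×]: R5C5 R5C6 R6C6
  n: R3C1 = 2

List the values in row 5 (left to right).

N is a freebie, so R3C1 = 2.
Row 4 needs a 2, and only R4C2 is open for it.
Cage k needs two cells with product 6; hence R3C2 = 3.
Cage b needs product 18, leaving R4C6 = 3.
Row 4 now contains 3; hence R4C1 = 5.
The two cells of cage i must have product 15, leaving R5C1 = 3.
The only place for 3 in row 1 is R1C3.
The only place for 2 in row 1 is R1C4.
Column 4 already has 2, leaving R2C4 = 1.
Column 4 now contains 1, so R5C4 = 5.
Cage l's pair has product 6, leaving R2C5 = 3.
Cage l's pair has product 6, leaving R2C6 = 2.
Cage e needs product 20; hence R3C3 = 5.
5 is placed in column 4, so R3C4 = 4.
The 3 cells of cage e must have product 20; hence R4C3 = 1.
Column 4 now contains 4; hence R4C4 = 6.
6 is placed in row 4, so R4C5 = 4.
Column 5 now contains 4, leaving R5C5 = 2.
Column 6 now contains 2, which forces R5C6 = 4.
1 is placed in column 3, so R6C3 = 2.
Cage j has product 30, so R6C4 = 3.
Column 5 now contains 2, so R6C5 = 1.
Cage m has product 40, which forces R6C6 = 5.
Cage d's pair has product 30; hence R1C5 = 5.
Column 6 now contains 5, which forces R1C6 = 6.
The 3 cells of cage f must have product 60, which forces R2C2 = 5.
Column 3 now contains 5, so R2C3 = 4.
Column 5 now contains 1, so R3C5 = 6.
Cage b needs product 18, which forces R3C6 = 1.
Cage g needs product 144; hence R5C2 = 1.
Row 5 now contains 4; hence R5C3 = 6.
Cage h needs product 24, leaving R1C1 = 1.
Column 2 already has 1; hence R1C2 = 4.
Row 2 already has 4, so R2C1 = 6.
Column 1 now contains 6, which forces R6C1 = 4.
Column 2 now contains 4; hence R6C2 = 6.
Filled in: 1 4 3 2 5 6 / 6 5 4 1 3 2 / 2 3 5 4 6 1 / 5 2 1 6 4 3 / 3 1 6 5 2 4 / 4 6 2 3 1 5.

3 1 6 5 2 4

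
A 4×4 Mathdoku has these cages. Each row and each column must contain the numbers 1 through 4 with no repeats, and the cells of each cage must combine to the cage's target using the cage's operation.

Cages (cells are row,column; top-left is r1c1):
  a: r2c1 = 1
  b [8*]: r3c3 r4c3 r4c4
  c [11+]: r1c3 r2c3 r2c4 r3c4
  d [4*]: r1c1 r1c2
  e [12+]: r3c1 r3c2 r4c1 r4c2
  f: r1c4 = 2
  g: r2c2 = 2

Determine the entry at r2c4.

3

Cage f is a single given cell; hence r1c4 = 2.
Cage a is a single given cell; hence r2c1 = 1.
Cage g is given, so r2c2 = 2.
Column 1 already has 1, leaving r1c1 = 4.
Cage d needs two cells with product 4, which forces r1c2 = 1.
Row 1 already has 1, leaving r1c3 = 3.
Column 3 now contains 3, leaving r2c3 = 4.
4 is placed in row 2, which forces r2c4 = 3.
3 is placed in column 4, leaving r3c4 = 1.
1 is placed in column 4; hence r4c4 = 4.
Cage e has sum 12; hence r3c1 = 3.
The 4 cells of cage e must have sum 12, so r3c2 = 4.
1 is placed in row 3, so r3c3 = 2.
Cage e needs sum 12, leaving r4c1 = 2.
Row 4 now contains 4, so r4c2 = 3.
Cage b needs product 8; hence r4c3 = 1.
Filled in: 4 1 3 2 / 1 2 4 3 / 3 4 2 1 / 2 3 1 4.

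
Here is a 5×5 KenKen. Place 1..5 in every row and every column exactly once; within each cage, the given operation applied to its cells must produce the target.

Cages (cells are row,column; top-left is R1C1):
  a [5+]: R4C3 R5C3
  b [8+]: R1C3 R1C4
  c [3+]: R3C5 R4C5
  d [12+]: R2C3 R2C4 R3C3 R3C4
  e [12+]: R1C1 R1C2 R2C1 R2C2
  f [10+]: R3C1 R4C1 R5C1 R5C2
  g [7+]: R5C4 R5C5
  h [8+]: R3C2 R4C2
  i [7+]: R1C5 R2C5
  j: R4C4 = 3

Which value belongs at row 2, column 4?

Cage j is given; hence R4C4 = 3.
The two cells of cage b must have sum 8; hence R1C3 = 3.
3 is placed in column 4, leaving R1C4 = 5.
Cage h needs two cells with sum 8; hence R3C2 = 3.
Row 4 already has 3, leaving R4C2 = 5.
Column 5 needs a 4, and only R1C5 is open for it.
Cage e has sum 12, leaving R2C1 = 5.
Cage e needs sum 12, so R2C2 = 4.
Cage i's pair has sum 7, so R2C5 = 3.
3 is placed in column 5, leaving R5C5 = 5.
The 4 cells of cage d must have sum 12; hence R3C3 = 5.
Cage d needs sum 12; hence R3C4 = 4.
Cage f needs sum 10, so R5C1 = 3.
Cage g's pair has sum 7, which forces R5C4 = 2.
The 4 cells of cage d must have sum 12, so R2C3 = 2.
Column 4 already has 2, which forces R2C4 = 1.
Cage f has sum 10; hence R3C1 = 2.
Row 3 now contains 2, which forces R3C5 = 1.
Cage f has sum 10; hence R4C1 = 4.
4 is placed in row 4, which forces R4C3 = 1.
Column 5 now contains 1, leaving R4C5 = 2.
2 is placed in row 5, leaving R5C2 = 1.
Column 3 already has 1, leaving R5C3 = 4.
2 is placed in column 1, leaving R1C1 = 1.
1 is placed in column 2, so R1C2 = 2.
The full grid is 1 2 3 5 4 / 5 4 2 1 3 / 2 3 5 4 1 / 4 5 1 3 2 / 3 1 4 2 5.

1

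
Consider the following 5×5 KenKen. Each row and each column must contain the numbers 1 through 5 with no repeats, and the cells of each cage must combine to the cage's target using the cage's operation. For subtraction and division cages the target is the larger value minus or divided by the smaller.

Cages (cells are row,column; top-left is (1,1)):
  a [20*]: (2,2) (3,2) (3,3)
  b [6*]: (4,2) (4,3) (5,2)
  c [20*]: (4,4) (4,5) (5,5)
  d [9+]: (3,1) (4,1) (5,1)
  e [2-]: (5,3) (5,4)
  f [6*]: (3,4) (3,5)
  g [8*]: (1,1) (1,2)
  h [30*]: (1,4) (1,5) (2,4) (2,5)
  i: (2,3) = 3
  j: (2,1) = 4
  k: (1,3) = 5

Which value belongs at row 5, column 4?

Cage k is given, so (1,3) = 5.
Cage j is given, which forces (2,1) = 4.
Cage i is a single given cell, so (2,3) = 3.
4 is placed in column 1, which forces (1,1) = 2.
Cage g's pair has product 8, leaving (1,2) = 4.
Row 2 needs a 1, and only (2,2) is open for it.
Column 2 now contains 1, leaving (3,2) = 5.
The 3 cells of cage a must have product 20, leaving (3,3) = 4.
Cage b has product 6; hence (4,3) = 1.
Column 3 already has 1, so (5,3) = 2.
Cage b has product 6; hence (4,2) = 2.
Row 5 now contains 2; hence (5,2) = 3.
Cage e's pair has difference 2, so (5,4) = 4.
Cage c has product 20, so (5,5) = 1.
Cage h needs product 30, which forces (1,4) = 1.
Column 5 already has 1, so (1,5) = 3.
Cage d needs sum 9, which forces (3,1) = 1.
3 is placed in column 5, which forces (3,5) = 2.
Cage d has sum 9, leaving (4,1) = 3.
Column 4 already has 4, leaving (4,4) = 5.
The 3 cells of cage c must have product 20, so (4,5) = 4.
1 is placed in row 5, leaving (5,1) = 5.
Column 4 already has 5, leaving (2,4) = 2.
2 is placed in column 5, so (2,5) = 5.
Row 3 already has 2, which forces (3,4) = 3.
The full grid is 2 4 5 1 3 / 4 1 3 2 5 / 1 5 4 3 2 / 3 2 1 5 4 / 5 3 2 4 1.

4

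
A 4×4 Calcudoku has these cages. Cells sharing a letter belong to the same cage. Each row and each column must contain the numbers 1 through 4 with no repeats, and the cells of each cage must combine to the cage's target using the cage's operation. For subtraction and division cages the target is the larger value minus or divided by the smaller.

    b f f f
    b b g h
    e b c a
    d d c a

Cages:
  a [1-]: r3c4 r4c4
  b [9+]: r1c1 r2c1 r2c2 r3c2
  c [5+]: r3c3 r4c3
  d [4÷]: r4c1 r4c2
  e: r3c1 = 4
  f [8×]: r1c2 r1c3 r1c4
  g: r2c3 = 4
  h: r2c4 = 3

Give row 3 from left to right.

G is a freebie, which forces r2c3 = 4.
Cage h is given, leaving r2c4 = 3.
E is a freebie, leaving r3c1 = 4.
Column 1 now contains 4, leaving r4c1 = 1.
1 is placed in row 4, which forces r4c2 = 4.
4 is placed in row 4, so r4c4 = 2.
Cage b has sum 9; hence r1c1 = 3.
Cage f has product 8, leaving r1c4 = 4.
1 is placed in column 1; hence r2c1 = 2.
Cage b has sum 9, so r2c2 = 1.
The 4 cells of cage b must have sum 9, which forces r3c2 = 3.
Cage c needs two cells with sum 5, leaving r3c3 = 2.
2 is placed in column 4; hence r3c4 = 1.
Row 4 now contains 2; hence r4c3 = 3.
1 is placed in column 2, so r1c2 = 2.
Column 3 already has 2, which forces r1c3 = 1.
The full grid is 3 2 1 4 / 2 1 4 3 / 4 3 2 1 / 1 4 3 2.

4 3 2 1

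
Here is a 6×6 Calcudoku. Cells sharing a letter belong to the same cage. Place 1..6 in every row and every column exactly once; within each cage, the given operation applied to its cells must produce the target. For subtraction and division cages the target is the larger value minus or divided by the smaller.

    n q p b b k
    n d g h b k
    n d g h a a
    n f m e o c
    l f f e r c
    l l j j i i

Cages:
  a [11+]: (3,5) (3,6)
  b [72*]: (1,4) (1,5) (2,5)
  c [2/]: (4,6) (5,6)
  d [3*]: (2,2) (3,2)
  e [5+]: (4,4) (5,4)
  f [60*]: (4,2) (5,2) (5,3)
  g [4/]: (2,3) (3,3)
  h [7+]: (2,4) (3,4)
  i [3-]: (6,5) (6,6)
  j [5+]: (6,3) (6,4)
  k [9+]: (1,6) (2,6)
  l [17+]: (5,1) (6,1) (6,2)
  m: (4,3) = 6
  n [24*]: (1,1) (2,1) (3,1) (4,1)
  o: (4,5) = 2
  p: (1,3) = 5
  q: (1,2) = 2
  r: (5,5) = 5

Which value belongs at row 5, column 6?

2

Q is a freebie; hence (1,2) = 2.
Cage p is a single given cell, which forces (1,3) = 5.
Cage m is a single given cell, so (4,3) = 6.
Cage o is given, so (4,5) = 2.
The 3 cells of cage l must have sum 17; hence (5,1) = 6.
Cage r is given, leaving (5,5) = 5.
Cage l has sum 17, leaving (6,1) = 5.
Cage l has sum 17; hence (6,2) = 6.
5 is placed in column 5, which forces (3,5) = 6.
The two cells of cage a must have sum 11; hence (3,6) = 5.
Cage f has product 60, so (4,2) = 5.
The two cells of cage c must have quotient 2, leaving (5,6) = 2.
Cage b needs product 72, so (1,4) = 6.
Row 1 already has 6, so (1,6) = 3.
Column 6 already has 3; hence (2,6) = 6.
Row 1 now contains 3, which forces (1,5) = 4.
Cage b needs product 72, which forces (2,5) = 3.
Column 5 now contains 4, so (6,5) = 1.
Row 6 now contains 1, leaving (6,6) = 4.
Row 1 now contains 4, leaving (1,1) = 1.
Row 2 already has 3, leaving (2,2) = 1.
Row 2 already has 1, so (2,3) = 4.
4 is placed in row 2, leaving (2,4) = 5.
Cage d's pair has product 3, so (3,2) = 3.
Column 3 now contains 4, which forces (3,3) = 1.
Row 3 now contains 3; hence (3,4) = 2.
4 is placed in column 6; hence (4,6) = 1.
3 is placed in column 2; hence (5,2) = 4.
Column 3 now contains 4, leaving (5,3) = 3.
Row 5 already has 4, so (5,4) = 1.
Column 3 already has 3, so (6,3) = 2.
2 is placed in column 4, leaving (6,4) = 3.
4 is placed in row 2, so (2,1) = 2.
2 is placed in row 3, which forces (3,1) = 4.
Cage n needs product 24, which forces (4,1) = 3.
1 is placed in row 4, leaving (4,4) = 4.
Completed grid: 1 2 5 6 4 3 / 2 1 4 5 3 6 / 4 3 1 2 6 5 / 3 5 6 4 2 1 / 6 4 3 1 5 2 / 5 6 2 3 1 4.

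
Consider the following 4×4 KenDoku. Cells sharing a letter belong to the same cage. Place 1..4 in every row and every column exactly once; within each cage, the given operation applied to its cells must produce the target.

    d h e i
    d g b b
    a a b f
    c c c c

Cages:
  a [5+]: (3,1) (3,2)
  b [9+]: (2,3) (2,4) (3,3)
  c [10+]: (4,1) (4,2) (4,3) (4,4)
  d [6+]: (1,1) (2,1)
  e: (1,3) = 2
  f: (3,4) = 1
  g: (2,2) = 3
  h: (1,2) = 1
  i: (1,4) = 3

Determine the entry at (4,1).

1

H is a freebie; hence (1,2) = 1.
Cage e is a single given cell, leaving (1,3) = 2.
Cage i is a single given cell, leaving (1,4) = 3.
G is a freebie; hence (2,2) = 3.
F is a freebie; hence (3,4) = 1.
Row 1 now contains 2, so (1,1) = 4.
Cage d needs two cells with sum 6, so (2,1) = 2.
2 is placed in row 2, leaving (2,4) = 4.
Cage a needs two cells with sum 5, which forces (3,1) = 3.
The two cells of cage a must have sum 5, which forces (3,2) = 2.
3 is placed in row 3; hence (3,3) = 4.
Column 1 already has 3, so (4,1) = 1.
Column 2 already has 2, leaving (4,2) = 4.
Row 4 already has 1; hence (4,3) = 3.
Column 4 now contains 4, so (4,4) = 2.
4 is placed in row 2; hence (2,3) = 1.
The full grid is 4 1 2 3 / 2 3 1 4 / 3 2 4 1 / 1 4 3 2.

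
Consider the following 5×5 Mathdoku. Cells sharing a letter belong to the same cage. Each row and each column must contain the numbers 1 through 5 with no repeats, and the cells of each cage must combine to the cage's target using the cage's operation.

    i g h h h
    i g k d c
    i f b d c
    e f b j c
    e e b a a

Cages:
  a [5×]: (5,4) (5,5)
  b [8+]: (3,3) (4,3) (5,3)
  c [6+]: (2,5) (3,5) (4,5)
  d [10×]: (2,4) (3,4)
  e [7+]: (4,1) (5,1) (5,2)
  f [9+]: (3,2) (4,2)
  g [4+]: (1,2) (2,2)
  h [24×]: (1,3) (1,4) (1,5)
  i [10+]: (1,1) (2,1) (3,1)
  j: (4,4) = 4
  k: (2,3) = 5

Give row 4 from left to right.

2 5 1 4 3

K is a freebie, so (2,3) = 5.
5 is placed in row 2, so (2,4) = 2.
2 is placed in column 4, so (3,4) = 5.
Cage j is a single given cell, leaving (4,4) = 4.
5 is placed in column 4; hence (5,4) = 1.
Row 5 already has 1, which forces (5,5) = 5.
The 3 cells of cage i must have sum 10, so (1,1) = 5.
Column 4 now contains 4, leaving (1,4) = 3.
5 is placed in row 3, which forces (3,2) = 4.
Row 4 already has 4; hence (4,2) = 5.
Column 2 already has 4; hence (5,2) = 2.
Row 1 now contains 3; hence (1,2) = 1.
The two cells of cage g must have sum 4, which forces (2,2) = 3.
Row 2 already has 3, which forces (2,5) = 1.
Cage b needs sum 8, leaving (5,3) = 4.
Column 3 now contains 4, leaving (1,3) = 2.
Cage h has product 24, leaving (1,5) = 4.
Row 2 already has 3; hence (2,1) = 4.
Cage i needs sum 10, which forces (3,1) = 1.
Row 3 already has 1, so (3,3) = 3.
Row 3 already has 3; hence (3,5) = 2.
The 3 cells of cage e must have sum 7, leaving (4,1) = 2.
Column 3 already has 3; hence (4,3) = 1.
Column 5 already has 2; hence (4,5) = 3.
Row 5 now contains 4; hence (5,1) = 3.
Completed grid: 5 1 2 3 4 / 4 3 5 2 1 / 1 4 3 5 2 / 2 5 1 4 3 / 3 2 4 1 5.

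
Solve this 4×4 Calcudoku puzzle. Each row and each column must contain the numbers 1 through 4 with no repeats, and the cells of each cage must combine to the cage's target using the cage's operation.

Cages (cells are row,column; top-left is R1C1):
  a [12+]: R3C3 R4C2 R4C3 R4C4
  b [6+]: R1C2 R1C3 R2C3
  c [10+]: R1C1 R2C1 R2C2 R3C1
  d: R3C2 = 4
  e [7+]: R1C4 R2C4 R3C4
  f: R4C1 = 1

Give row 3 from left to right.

D is a freebie, so R3C2 = 4.
4 is placed in row 3; hence R3C3 = 3.
Cage f is given, so R4C1 = 1.
Cage c has sum 10, leaving R2C2 = 1.
Row 2 now contains 1, leaving R2C3 = 2.
Row 2 now contains 2; hence R2C4 = 4.
Column 1 now contains 1, so R3C1 = 2.
2 is placed in row 3, which forces R3C4 = 1.
Column 3 already has 2, which forces R4C3 = 4.
Cage c has sum 10, so R1C1 = 4.
Column 2 already has 1; hence R1C2 = 3.
4 is placed in column 3, leaving R1C3 = 1.
1 is placed in column 4, which forces R1C4 = 2.
4 is placed in row 2; hence R2C1 = 3.
Column 2 already has 3, so R4C2 = 2.
Column 4 already has 2, which forces R4C4 = 3.
Filled in: 4 3 1 2 / 3 1 2 4 / 2 4 3 1 / 1 2 4 3.

2 4 3 1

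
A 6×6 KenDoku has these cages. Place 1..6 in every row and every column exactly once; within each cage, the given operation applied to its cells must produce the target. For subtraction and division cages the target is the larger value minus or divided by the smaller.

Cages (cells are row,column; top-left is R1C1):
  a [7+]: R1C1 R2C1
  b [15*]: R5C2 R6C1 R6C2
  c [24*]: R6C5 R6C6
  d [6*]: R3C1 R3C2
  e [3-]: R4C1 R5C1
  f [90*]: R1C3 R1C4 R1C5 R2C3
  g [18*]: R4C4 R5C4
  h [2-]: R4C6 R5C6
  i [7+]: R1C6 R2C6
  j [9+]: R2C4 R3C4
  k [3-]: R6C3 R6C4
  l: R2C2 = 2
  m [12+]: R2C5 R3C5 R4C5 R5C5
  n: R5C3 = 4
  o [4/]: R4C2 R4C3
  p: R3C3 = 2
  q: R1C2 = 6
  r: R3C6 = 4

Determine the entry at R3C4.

5

Cage q is a single given cell, which forces R1C2 = 6.
Cage l is a single given cell, which forces R2C2 = 2.
Cage p is a single given cell, which forces R3C3 = 2.
R is a freebie, so R3C6 = 4.
Cage n is a single given cell, leaving R5C3 = 4.
Column 6 already has 4, which forces R6C6 = 6.
Cage i needs two cells with sum 7, leaving R1C6 = 2.
Cage i needs two cells with sum 7, leaving R2C6 = 5.
Cage d's pair has product 6, leaving R3C1 = 6.
Cage d needs two cells with product 6; hence R3C2 = 1.
Cage o's pair has quotient 4, so R4C2 = 4.
Column 3 already has 4, which forces R4C3 = 1.
Row 4 now contains 1, so R4C6 = 3.
3 is placed in column 6, leaving R5C6 = 1.
Column 3 now contains 1, so R6C3 = 5.
6 is placed in row 6, so R6C5 = 4.
Column 3 already has 5; hence R1C3 = 3.
The 4 cells of cage f must have product 90, which forces R2C3 = 6.
6 is placed in row 2, so R2C4 = 4.
Cage m needs sum 12, so R2C5 = 1.
Cage m needs sum 12, so R3C5 = 3.
3 is placed in row 4, so R4C4 = 6.
Row 4 already has 6, so R4C5 = 2.
Cage b has product 15, which forces R5C2 = 5.
Cage g needs two cells with product 18; hence R5C4 = 3.
2 is placed in column 5, which forces R5C5 = 6.
Cage b needs product 15; hence R6C1 = 1.
Row 6 now contains 5, so R6C2 = 3.
Row 6 now contains 4, which forces R6C4 = 2.
Row 1 now contains 3, which forces R1C1 = 4.
Cage f has product 90, which forces R1C4 = 1.
Column 5 now contains 1, leaving R1C5 = 5.
4 is placed in row 2, which forces R2C1 = 3.
Row 3 already has 3, leaving R3C4 = 5.
Row 4 now contains 2, which forces R4C1 = 5.
Row 5 already has 5, which forces R5C1 = 2.
Completed grid: 4 6 3 1 5 2 / 3 2 6 4 1 5 / 6 1 2 5 3 4 / 5 4 1 6 2 3 / 2 5 4 3 6 1 / 1 3 5 2 4 6.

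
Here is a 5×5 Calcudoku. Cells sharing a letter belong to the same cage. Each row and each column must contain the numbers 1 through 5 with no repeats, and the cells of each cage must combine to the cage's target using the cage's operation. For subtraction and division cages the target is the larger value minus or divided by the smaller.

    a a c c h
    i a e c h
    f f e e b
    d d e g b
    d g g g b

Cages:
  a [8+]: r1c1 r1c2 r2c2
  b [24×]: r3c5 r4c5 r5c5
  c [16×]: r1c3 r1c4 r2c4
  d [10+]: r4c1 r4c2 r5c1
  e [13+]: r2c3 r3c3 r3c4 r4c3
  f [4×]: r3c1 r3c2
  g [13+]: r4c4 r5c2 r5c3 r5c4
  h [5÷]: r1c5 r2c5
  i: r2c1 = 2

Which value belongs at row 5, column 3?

3

Cage i is given, so r2c1 = 2.
2 is placed in row 2, leaving r2c4 = 4.
The 3 cells of cage c must have product 16; hence r1c3 = 4.
Column 4 now contains 4, which forces r1c4 = 1.
Row 1 already has 1, leaving r1c5 = 5.
Column 5 now contains 5, which forces r2c5 = 1.
Row 1 already has 5, leaving r1c1 = 3.
Cage a needs sum 8, which forces r1c2 = 2.
The 3 cells of cage a must have sum 8, leaving r2c2 = 3.
Row 2 now contains 3, which forces r2c3 = 5.
The only place for 5 in row 3 is r3c4.
The 4 cells of cage g must have sum 13; hence r4c4 = 3.
The 4 cells of cage g must have sum 13, leaving r5c2 = 5.
Cage g has sum 13, leaving r5c3 = 3.
Cage g has sum 13, which forces r5c4 = 2.
Row 5 already has 2, which forces r5c5 = 4.
The 3 cells of cage b must have product 24; hence r3c5 = 3.
Cage d needs sum 10, leaving r4c1 = 5.
Cage d needs sum 10; hence r4c2 = 4.
4 is placed in column 5, so r4c5 = 2.
Row 5 now contains 4, leaving r5c1 = 1.
1 is placed in column 1, so r3c1 = 4.
Column 2 now contains 4, leaving r3c2 = 1.
Cage e has sum 13, leaving r3c3 = 2.
Row 4 already has 2, which forces r4c3 = 1.
Filled in: 3 2 4 1 5 / 2 3 5 4 1 / 4 1 2 5 3 / 5 4 1 3 2 / 1 5 3 2 4.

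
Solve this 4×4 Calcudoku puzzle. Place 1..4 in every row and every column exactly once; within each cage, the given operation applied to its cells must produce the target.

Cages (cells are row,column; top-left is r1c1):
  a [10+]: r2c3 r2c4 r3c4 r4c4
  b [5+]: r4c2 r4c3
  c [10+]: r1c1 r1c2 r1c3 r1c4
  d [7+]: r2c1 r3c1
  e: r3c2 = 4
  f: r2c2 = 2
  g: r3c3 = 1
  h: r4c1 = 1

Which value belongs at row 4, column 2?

3

F is a freebie, which forces r2c2 = 2.
Cage e is given, leaving r3c2 = 4.
G is a freebie, leaving r3c3 = 1.
H is a freebie, so r4c1 = 1.
Row 4 now contains 1, so r4c2 = 3.
Column 2 already has 3; hence r1c2 = 1.
Cage d needs two cells with sum 7, leaving r2c1 = 4.
Row 2 already has 4; hence r2c3 = 3.
Cage a needs sum 10, leaving r2c4 = 1.
Row 3 now contains 4, leaving r3c1 = 3.
Row 3 already has 3, which forces r3c4 = 2.
The two cells of cage b must have sum 5, leaving r4c3 = 2.
2 is placed in column 4, so r4c4 = 4.
Column 1 already has 3, which forces r1c1 = 2.
2 is placed in column 3, which forces r1c3 = 4.
Column 4 already has 4, which forces r1c4 = 3.
Completed grid: 2 1 4 3 / 4 2 3 1 / 3 4 1 2 / 1 3 2 4.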